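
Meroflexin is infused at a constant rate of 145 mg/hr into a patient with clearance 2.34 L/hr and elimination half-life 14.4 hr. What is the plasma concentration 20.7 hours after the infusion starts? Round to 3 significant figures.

39.1 mg/L

Css = rate / CL = 145 / 2.34 = 61.97 mg/L
k = ln 2 / 14.4 = 0.04814 hr⁻¹
C(t) = Css (1 − e^(−kt)) = 61.97 × (1 − e^(−0.9964)) = 61.97 × 0.6308 ≈ 39.1 mg/L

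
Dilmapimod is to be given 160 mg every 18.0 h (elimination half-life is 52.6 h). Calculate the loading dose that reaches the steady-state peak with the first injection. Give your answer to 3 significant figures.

758 mg

k = ln 2 / 52.6 = 0.01318 h⁻¹
Accumulation ratio R = 1 / (1 − e^(−kτ)) = 1 / (1 − e^(−0.01318×18.0)) = 1 / (1 − 0.7888) = 4.736
Loading dose = maintenance dose × R = 160 × 4.736 ≈ 758 mg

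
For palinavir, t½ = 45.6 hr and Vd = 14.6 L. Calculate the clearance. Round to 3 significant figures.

k = ln 2 / t½ = ln 2 / 45.6 = 0.01520 hr⁻¹
CL = k · V = 0.01520 × 14.6 ≈ 0.222 L/hr

0.222 L/hr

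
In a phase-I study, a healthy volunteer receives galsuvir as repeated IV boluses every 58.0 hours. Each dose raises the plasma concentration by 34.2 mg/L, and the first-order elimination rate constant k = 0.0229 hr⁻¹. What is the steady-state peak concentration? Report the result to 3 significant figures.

Fraction remaining after one interval: e^(−kτ) = e^(−0.02290 × 58.0) = 0.2650
R = 1 / (1 − 0.2650) = 1.360
Css,max = 34.2 × 1.360 ≈ 46.5 mg/L

46.5 mg/L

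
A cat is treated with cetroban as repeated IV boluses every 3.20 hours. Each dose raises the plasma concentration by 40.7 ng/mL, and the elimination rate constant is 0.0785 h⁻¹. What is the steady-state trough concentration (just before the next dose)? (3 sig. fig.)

Fraction remaining after one interval: e^(−kτ) = e^(−0.07850 × 3.20) = 0.7779
R = 1 / (1 − 0.7779) = 4.502
Css,max = 40.7 × 4.502 = 183.2 ng/mL
Css,min = Css,max × e^(−kτ) = 183.2 × 0.7779 ≈ 143 ng/mL

143 ng/mL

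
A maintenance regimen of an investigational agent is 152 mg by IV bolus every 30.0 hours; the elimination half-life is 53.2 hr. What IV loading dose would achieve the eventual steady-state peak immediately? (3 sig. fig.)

470 mg

k = ln 2 / 53.2 = 0.01303 hr⁻¹
Accumulation ratio R = 1 / (1 − e^(−kτ)) = 1 / (1 − e^(−0.01303×30.0)) = 1 / (1 − 0.6765) = 3.091
Loading dose = maintenance dose × R = 152 × 3.091 ≈ 470 mg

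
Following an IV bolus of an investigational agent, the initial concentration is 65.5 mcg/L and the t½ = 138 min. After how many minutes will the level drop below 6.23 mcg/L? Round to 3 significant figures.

k = ln 2 / 138 = 0.005023 min⁻¹
C(t) = C₀ e^(−kt)  ⇒  t = ln(C₀/C) / k
t = ln(65.5/6.23) / 0.005023 = 2.353 / 0.005023 ≈ 468 minutes

468 minutes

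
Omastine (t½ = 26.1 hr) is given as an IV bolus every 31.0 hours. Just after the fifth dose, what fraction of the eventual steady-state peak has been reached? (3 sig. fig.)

0.984

k = ln 2 / 26.1 = 0.02656 hr⁻¹
f_n = 1 − e^(−nkτ) = 1 − e^(−5 × 0.02656 × 31.0) = 1 − e^(−4.116) = 1 − 0.01630 ≈ 0.984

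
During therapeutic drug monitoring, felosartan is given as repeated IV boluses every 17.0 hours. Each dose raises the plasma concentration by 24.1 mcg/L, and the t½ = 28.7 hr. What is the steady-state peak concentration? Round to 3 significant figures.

k = ln 2 / 28.7 = 0.02415 hr⁻¹
Fraction remaining after one interval: e^(−kτ) = e^(−0.02415 × 17.0) = 0.6633
R = 1 / (1 − 0.6633) = 2.970
Css,max = 24.1 × 2.970 ≈ 71.6 mcg/L

71.6 mcg/L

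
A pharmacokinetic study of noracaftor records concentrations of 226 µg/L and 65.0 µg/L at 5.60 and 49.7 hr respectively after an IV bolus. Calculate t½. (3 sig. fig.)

k = ln(C₁/C₂) / (t₂ − t₁) = ln(226/65.0) / (49.7 − 5.60)
  = 1.246 / 44.10 = 0.02826 hr⁻¹
t½ = ln 2 / k = ln 2 / 0.02826 ≈ 24.5 hours

24.5 hours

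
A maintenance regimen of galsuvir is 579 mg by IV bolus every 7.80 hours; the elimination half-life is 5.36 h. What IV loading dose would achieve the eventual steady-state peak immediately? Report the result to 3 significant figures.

k = ln 2 / 5.36 = 0.1293 h⁻¹
Accumulation ratio R = 1 / (1 − e^(−kτ)) = 1 / (1 − e^(−0.1293×7.80)) = 1 / (1 − 0.3647) = 1.574
Loading dose = maintenance dose × R = 579 × 1.574 ≈ 911 mg

911 mg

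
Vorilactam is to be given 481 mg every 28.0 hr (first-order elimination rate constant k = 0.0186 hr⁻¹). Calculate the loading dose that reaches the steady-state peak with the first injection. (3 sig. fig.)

Accumulation ratio R = 1 / (1 − e^(−kτ)) = 1 / (1 − e^(−0.01860×28.0)) = 1 / (1 − 0.5940) = 2.463
Loading dose = maintenance dose × R = 481 × 2.463 ≈ 1180 mg

1180 mg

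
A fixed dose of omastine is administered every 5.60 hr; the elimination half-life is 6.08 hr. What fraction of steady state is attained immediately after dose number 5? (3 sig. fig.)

k = ln 2 / 6.08 = 0.1140 hr⁻¹
f_n = 1 − e^(−nkτ) = 1 − e^(−5 × 0.1140 × 5.60) = 1 − e^(−3.192) = 1 − 0.04108 ≈ 0.959

0.959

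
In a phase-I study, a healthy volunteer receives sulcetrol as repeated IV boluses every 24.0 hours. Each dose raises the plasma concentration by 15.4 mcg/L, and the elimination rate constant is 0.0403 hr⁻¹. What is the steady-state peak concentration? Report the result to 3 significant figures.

24.8 mcg/L

Fraction remaining after one interval: e^(−kτ) = e^(−0.04030 × 24.0) = 0.3801
R = 1 / (1 − 0.3801) = 1.613
Css,max = 15.4 × 1.613 ≈ 24.8 mcg/L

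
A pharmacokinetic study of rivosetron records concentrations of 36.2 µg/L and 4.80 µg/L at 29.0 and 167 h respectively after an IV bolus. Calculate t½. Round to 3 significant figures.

47.3 hours

k = ln(C₁/C₂) / (t₂ − t₁) = ln(36.2/4.80) / (167 − 29.0)
  = 2.020 / 138.0 = 0.01464 h⁻¹
t½ = ln 2 / k = ln 2 / 0.01464 ≈ 47.3 hours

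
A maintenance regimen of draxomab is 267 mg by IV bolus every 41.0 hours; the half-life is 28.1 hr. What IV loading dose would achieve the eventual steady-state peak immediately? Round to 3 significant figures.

420 mg

k = ln 2 / 28.1 = 0.02467 hr⁻¹
Accumulation ratio R = 1 / (1 − e^(−kτ)) = 1 / (1 − e^(−0.02467×41.0)) = 1 / (1 − 0.3637) = 1.572
Loading dose = maintenance dose × R = 267 × 1.572 ≈ 420 mg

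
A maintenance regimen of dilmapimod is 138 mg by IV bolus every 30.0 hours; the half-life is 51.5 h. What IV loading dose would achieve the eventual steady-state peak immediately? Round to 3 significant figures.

k = ln 2 / 51.5 = 0.01346 h⁻¹
Accumulation ratio R = 1 / (1 − e^(−kτ)) = 1 / (1 − e^(−0.01346×30.0)) = 1 / (1 − 0.6678) = 3.010
Loading dose = maintenance dose × R = 138 × 3.010 ≈ 415 mg

415 mg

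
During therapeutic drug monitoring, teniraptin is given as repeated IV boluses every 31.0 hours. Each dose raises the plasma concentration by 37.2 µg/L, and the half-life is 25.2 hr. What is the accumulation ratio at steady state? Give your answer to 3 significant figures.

k = ln 2 / 25.2 = 0.02751 hr⁻¹
Fraction remaining after one interval: e^(−kτ) = e^(−0.02751 × 31.0) = 0.4263
R = 1 / (1 − 0.4263) = 1 / 0.5737 ≈ 1.74

1.74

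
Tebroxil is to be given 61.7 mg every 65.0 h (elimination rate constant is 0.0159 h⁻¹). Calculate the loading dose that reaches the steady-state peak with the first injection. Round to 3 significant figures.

Accumulation ratio R = 1 / (1 − e^(−kτ)) = 1 / (1 − e^(−0.01590×65.0)) = 1 / (1 − 0.3558) = 1.552
Loading dose = maintenance dose × R = 61.7 × 1.552 ≈ 95.8 mg

95.8 mg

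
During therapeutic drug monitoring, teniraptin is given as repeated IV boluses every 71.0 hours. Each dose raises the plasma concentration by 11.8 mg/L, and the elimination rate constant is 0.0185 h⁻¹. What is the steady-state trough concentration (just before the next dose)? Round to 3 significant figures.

4.34 mg/L

Fraction remaining after one interval: e^(−kτ) = e^(−0.01850 × 71.0) = 0.2689
R = 1 / (1 − 0.2689) = 1.368
Css,max = 11.8 × 1.368 = 16.14 mg/L
Css,min = Css,max × e^(−kτ) = 16.14 × 0.2689 ≈ 4.34 mg/L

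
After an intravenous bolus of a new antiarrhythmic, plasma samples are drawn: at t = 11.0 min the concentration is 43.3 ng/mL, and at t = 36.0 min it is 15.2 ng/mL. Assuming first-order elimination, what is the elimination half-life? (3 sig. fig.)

k = ln(C₁/C₂) / (t₂ − t₁) = ln(43.3/15.2) / (36.0 − 11.0)
  = 1.047 / 25.00 = 0.04187 min⁻¹
t½ = ln 2 / k = ln 2 / 0.04187 ≈ 16.6 minutes

16.6 minutes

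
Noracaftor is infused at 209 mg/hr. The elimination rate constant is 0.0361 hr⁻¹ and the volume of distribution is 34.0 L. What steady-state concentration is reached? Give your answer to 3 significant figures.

170 µg/mL

CL = k · V = 0.0361 × 34.0 = 1.227 L/hr
Css = rate / CL = 209 / 1.227 ≈ 170 µg/mL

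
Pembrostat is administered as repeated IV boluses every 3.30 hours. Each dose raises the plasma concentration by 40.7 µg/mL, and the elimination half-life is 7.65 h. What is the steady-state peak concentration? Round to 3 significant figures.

k = ln 2 / 7.65 = 0.09061 h⁻¹
Fraction remaining after one interval: e^(−kτ) = e^(−0.09061 × 3.30) = 0.7416
R = 1 / (1 − 0.7416) = 3.869
Css,max = 40.7 × 3.869 ≈ 157 µg/mL

157 µg/mL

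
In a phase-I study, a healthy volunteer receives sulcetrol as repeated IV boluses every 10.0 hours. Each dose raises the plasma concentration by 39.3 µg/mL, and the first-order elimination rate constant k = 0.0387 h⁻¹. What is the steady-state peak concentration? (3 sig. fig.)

Fraction remaining after one interval: e^(−kτ) = e^(−0.03870 × 10.0) = 0.6791
R = 1 / (1 − 0.6791) = 3.116
Css,max = 39.3 × 3.116 ≈ 122 µg/mL

122 µg/mL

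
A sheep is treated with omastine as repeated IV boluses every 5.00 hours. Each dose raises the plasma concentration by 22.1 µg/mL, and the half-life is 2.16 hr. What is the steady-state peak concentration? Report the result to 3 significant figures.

k = ln 2 / 2.16 = 0.3209 hr⁻¹
Fraction remaining after one interval: e^(−kτ) = e^(−0.3209 × 5.00) = 0.2010
R = 1 / (1 − 0.2010) = 1.252
Css,max = 22.1 × 1.252 ≈ 27.7 µg/mL

27.7 µg/mL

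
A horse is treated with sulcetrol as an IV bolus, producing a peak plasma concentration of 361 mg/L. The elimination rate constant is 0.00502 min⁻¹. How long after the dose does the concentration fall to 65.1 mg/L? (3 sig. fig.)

C(t) = C₀ e^(−kt)  ⇒  t = ln(C₀/C) / k
t = ln(361/65.1) / 0.005020 = 1.713 / 0.005020 ≈ 341 minutes

341 minutes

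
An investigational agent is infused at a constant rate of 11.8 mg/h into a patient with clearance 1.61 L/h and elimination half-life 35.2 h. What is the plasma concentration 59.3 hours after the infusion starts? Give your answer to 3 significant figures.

5.05 mg/L

Css = rate / CL = 11.8 / 1.61 = 7.329 mg/L
k = ln 2 / 35.2 = 0.01969 h⁻¹
C(t) = Css (1 − e^(−kt)) = 7.329 × (1 − e^(−1.168)) = 7.329 × 0.6889 ≈ 5.05 mg/L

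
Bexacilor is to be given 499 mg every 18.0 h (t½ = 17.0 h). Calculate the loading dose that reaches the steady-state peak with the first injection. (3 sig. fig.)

960 mg

k = ln 2 / 17.0 = 0.04077 h⁻¹
Accumulation ratio R = 1 / (1 − e^(−kτ)) = 1 / (1 − e^(−0.04077×18.0)) = 1 / (1 − 0.4800) = 1.923
Loading dose = maintenance dose × R = 499 × 1.923 ≈ 960 mg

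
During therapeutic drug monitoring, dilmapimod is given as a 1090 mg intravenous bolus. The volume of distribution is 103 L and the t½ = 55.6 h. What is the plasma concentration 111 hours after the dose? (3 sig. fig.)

C₀ = dose / V = 1090 / 103 = 10.58 µg/mL
k = ln 2 / 55.6 = 0.01247 h⁻¹
C(t) = C₀ e^(−kt) = 10.58 × e^(−0.01247 × 111) = 10.58 × e^(−1.384) = 10.58 × 0.2506 ≈ 2.65 µg/mL

2.65 µg/mL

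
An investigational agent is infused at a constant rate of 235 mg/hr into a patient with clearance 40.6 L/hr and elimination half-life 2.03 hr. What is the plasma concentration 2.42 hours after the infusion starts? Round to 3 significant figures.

3.25 µg/mL

Css = rate / CL = 235 / 40.6 = 5.788 µg/mL
k = ln 2 / 2.03 = 0.3415 hr⁻¹
C(t) = Css (1 − e^(−kt)) = 5.788 × (1 − e^(−0.8263)) = 5.788 × 0.5623 ≈ 3.25 µg/mL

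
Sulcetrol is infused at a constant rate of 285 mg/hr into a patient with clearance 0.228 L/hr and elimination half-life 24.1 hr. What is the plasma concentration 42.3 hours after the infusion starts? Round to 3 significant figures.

Css = rate / CL = 285 / 0.228 = 1250 mg/L
k = ln 2 / 24.1 = 0.02876 hr⁻¹
C(t) = Css (1 − e^(−kt)) = 1250 × (1 − e^(−1.217)) = 1250 × 0.7038 ≈ 880 mg/L

880 mg/L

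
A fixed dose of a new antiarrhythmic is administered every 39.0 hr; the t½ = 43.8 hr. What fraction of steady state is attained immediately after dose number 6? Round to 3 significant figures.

k = ln 2 / 43.8 = 0.01583 hr⁻¹
f_n = 1 − e^(−nkτ) = 1 − e^(−6 × 0.01583 × 39.0) = 1 − e^(−3.703) = 1 − 0.02465 ≈ 0.975

0.975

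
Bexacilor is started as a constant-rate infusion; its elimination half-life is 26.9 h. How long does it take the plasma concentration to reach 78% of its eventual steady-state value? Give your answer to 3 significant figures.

58.8 hours

k = ln 2 / 26.9 = 0.02577 h⁻¹
f = 1 − e^(−kt)  ⇒  t = −ln(1 − f) / k
t = −ln(1 − 0.78) / 0.02577 = 1.514 / 0.02577 ≈ 58.8 hours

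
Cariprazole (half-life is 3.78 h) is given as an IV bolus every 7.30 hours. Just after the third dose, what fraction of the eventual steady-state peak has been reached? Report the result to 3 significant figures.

0.982

k = ln 2 / 3.78 = 0.1834 h⁻¹
f_n = 1 − e^(−nkτ) = 1 − e^(−3 × 0.1834 × 7.30) = 1 − e^(−4.016) = 1 − 0.01803 ≈ 0.982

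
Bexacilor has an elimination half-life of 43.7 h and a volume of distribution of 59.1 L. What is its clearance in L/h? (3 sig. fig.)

k = ln 2 / t½ = ln 2 / 43.7 = 0.01586 h⁻¹
CL = k · V = 0.01586 × 59.1 ≈ 0.937 L/h

0.937 L/h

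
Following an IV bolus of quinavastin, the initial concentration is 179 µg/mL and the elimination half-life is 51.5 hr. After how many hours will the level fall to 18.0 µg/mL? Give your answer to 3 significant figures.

171 hours

k = ln 2 / 51.5 = 0.01346 hr⁻¹
C(t) = C₀ e^(−kt)  ⇒  t = ln(C₀/C) / k
t = ln(179/18.0) / 0.01346 = 2.297 / 0.01346 ≈ 171 hours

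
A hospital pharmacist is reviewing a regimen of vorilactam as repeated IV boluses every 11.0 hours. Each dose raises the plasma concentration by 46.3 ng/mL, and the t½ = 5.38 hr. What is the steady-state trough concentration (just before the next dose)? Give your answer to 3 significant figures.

14.8 ng/mL

k = ln 2 / 5.38 = 0.1288 hr⁻¹
Fraction remaining after one interval: e^(−kτ) = e^(−0.1288 × 11.0) = 0.2424
R = 1 / (1 − 0.2424) = 1.320
Css,max = 46.3 × 1.320 = 61.11 ng/mL
Css,min = Css,max × e^(−kτ) = 61.11 × 0.2424 ≈ 14.8 ng/mL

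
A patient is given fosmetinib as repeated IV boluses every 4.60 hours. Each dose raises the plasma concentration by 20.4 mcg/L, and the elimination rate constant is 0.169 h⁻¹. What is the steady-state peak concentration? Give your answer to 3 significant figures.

Fraction remaining after one interval: e^(−kτ) = e^(−0.1690 × 4.60) = 0.4596
R = 1 / (1 − 0.4596) = 1.850
Css,max = 20.4 × 1.850 ≈ 37.7 mcg/L

37.7 mcg/L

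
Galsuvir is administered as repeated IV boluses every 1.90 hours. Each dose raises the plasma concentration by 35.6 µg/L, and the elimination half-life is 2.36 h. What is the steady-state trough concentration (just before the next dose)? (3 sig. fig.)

47.6 µg/L

k = ln 2 / 2.36 = 0.2937 h⁻¹
Fraction remaining after one interval: e^(−kτ) = e^(−0.2937 × 1.90) = 0.5723
R = 1 / (1 − 0.5723) = 2.338
Css,max = 35.6 × 2.338 = 83.24 µg/L
Css,min = Css,max × e^(−kτ) = 83.24 × 0.5723 ≈ 47.6 µg/L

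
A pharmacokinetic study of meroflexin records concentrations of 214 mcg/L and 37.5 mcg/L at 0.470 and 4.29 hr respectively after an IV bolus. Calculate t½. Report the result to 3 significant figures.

k = ln(C₁/C₂) / (t₂ − t₁) = ln(214/37.5) / (4.29 − 0.470)
  = 1.742 / 3.820 = 0.4559 hr⁻¹
t½ = ln 2 / k = ln 2 / 0.4559 ≈ 1.52 hours

1.52 hours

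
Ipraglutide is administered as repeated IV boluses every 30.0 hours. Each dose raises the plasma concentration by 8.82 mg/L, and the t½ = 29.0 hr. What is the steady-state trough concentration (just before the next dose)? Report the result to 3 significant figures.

k = ln 2 / 29.0 = 0.02390 hr⁻¹
Fraction remaining after one interval: e^(−kτ) = e^(−0.02390 × 30.0) = 0.4882
R = 1 / (1 − 0.4882) = 1.954
Css,max = 8.82 × 1.954 = 17.23 mg/L
Css,min = Css,max × e^(−kτ) = 17.23 × 0.4882 ≈ 8.41 mg/L

8.41 mg/L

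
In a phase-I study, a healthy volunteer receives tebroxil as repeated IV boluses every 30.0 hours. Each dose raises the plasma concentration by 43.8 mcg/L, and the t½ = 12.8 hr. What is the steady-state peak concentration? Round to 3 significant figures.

54.5 mcg/L

k = ln 2 / 12.8 = 0.05415 hr⁻¹
Fraction remaining after one interval: e^(−kτ) = e^(−0.05415 × 30.0) = 0.1970
R = 1 / (1 − 0.1970) = 1.245
Css,max = 43.8 × 1.245 ≈ 54.5 mcg/L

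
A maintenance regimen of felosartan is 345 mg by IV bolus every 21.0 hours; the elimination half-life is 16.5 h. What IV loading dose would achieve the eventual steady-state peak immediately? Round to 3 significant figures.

k = ln 2 / 16.5 = 0.04201 h⁻¹
Accumulation ratio R = 1 / (1 − e^(−kτ)) = 1 / (1 − e^(−0.04201×21.0)) = 1 / (1 − 0.4139) = 1.706
Loading dose = maintenance dose × R = 345 × 1.706 ≈ 589 mg

589 mg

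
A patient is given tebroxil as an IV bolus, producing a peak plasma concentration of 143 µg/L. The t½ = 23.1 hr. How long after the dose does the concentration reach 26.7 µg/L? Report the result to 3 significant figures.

k = ln 2 / 23.1 = 0.03001 hr⁻¹
C(t) = C₀ e^(−kt)  ⇒  t = ln(C₀/C) / k
t = ln(143/26.7) / 0.03001 = 1.678 / 0.03001 ≈ 55.9 hours

55.9 hours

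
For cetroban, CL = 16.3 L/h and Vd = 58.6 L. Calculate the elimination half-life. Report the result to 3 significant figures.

2.49 hours

k = CL / V = 16.3 / 58.6 = 0.2782 h⁻¹
t½ = ln 2 / k = ln 2 / 0.2782 ≈ 2.49 hours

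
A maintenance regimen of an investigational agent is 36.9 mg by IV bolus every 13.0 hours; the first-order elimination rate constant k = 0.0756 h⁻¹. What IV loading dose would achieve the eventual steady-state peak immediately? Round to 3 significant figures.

Accumulation ratio R = 1 / (1 − e^(−kτ)) = 1 / (1 − e^(−0.07560×13.0)) = 1 / (1 − 0.3743) = 1.598
Loading dose = maintenance dose × R = 36.9 × 1.598 ≈ 59.0 mg

59.0 mg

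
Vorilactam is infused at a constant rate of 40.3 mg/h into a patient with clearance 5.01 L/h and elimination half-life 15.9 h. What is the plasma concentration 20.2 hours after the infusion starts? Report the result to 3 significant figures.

4.71 µg/mL

Css = rate / CL = 40.3 / 5.01 = 8.044 µg/mL
k = ln 2 / 15.9 = 0.04359 h⁻¹
C(t) = Css (1 − e^(−kt)) = 8.044 × (1 − e^(−0.8806)) = 8.044 × 0.5855 ≈ 4.71 µg/mL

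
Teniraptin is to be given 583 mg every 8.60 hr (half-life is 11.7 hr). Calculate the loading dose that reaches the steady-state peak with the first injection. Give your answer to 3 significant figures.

k = ln 2 / 11.7 = 0.05924 hr⁻¹
Accumulation ratio R = 1 / (1 − e^(−kτ)) = 1 / (1 − e^(−0.05924×8.60)) = 1 / (1 − 0.6008) = 2.505
Loading dose = maintenance dose × R = 583 × 2.505 ≈ 1460 mg

1460 mg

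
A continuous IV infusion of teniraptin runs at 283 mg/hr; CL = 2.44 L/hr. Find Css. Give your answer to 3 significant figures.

Css = infusion rate / CL = 283 / 2.44 ≈ 116 µg/mL

116 µg/mL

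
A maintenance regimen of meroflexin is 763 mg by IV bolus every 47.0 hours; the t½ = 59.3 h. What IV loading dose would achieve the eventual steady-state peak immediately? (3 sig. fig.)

k = ln 2 / 59.3 = 0.01169 h⁻¹
Accumulation ratio R = 1 / (1 − e^(−kτ)) = 1 / (1 − e^(−0.01169×47.0)) = 1 / (1 − 0.5773) = 2.366
Loading dose = maintenance dose × R = 763 × 2.366 ≈ 1810 mg

1810 mg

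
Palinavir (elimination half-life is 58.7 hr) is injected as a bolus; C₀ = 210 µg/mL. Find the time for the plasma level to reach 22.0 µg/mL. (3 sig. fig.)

191 hours

k = ln 2 / 58.7 = 0.01181 hr⁻¹
C(t) = C₀ e^(−kt)  ⇒  t = ln(C₀/C) / k
t = ln(210/22.0) / 0.01181 = 2.256 / 0.01181 ≈ 191 hours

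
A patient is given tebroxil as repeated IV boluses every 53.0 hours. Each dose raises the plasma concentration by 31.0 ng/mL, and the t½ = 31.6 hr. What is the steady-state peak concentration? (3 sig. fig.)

k = ln 2 / 31.6 = 0.02194 hr⁻¹
Fraction remaining after one interval: e^(−kτ) = e^(−0.02194 × 53.0) = 0.3127
R = 1 / (1 − 0.3127) = 1.455
Css,max = 31.0 × 1.455 ≈ 45.1 ng/mL

45.1 ng/mL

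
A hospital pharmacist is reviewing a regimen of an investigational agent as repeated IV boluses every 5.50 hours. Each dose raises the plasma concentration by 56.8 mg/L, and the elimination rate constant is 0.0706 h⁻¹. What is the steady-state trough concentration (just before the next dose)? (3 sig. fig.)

120 mg/L

Fraction remaining after one interval: e^(−kτ) = e^(−0.07060 × 5.50) = 0.6782
R = 1 / (1 − 0.6782) = 3.108
Css,max = 56.8 × 3.108 = 176.5 mg/L
Css,min = Css,max × e^(−kτ) = 176.5 × 0.6782 ≈ 120 mg/L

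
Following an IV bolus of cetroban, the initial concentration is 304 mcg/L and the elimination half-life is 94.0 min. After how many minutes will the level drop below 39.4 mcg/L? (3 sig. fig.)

277 minutes

k = ln 2 / 94.0 = 0.007374 min⁻¹
C(t) = C₀ e^(−kt)  ⇒  t = ln(C₀/C) / k
t = ln(304/39.4) / 0.007374 = 2.043 / 0.007374 ≈ 277 minutes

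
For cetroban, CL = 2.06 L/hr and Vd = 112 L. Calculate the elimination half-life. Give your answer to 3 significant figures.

37.7 hours

k = CL / V = 2.06 / 112 = 0.01839 hr⁻¹
t½ = ln 2 / k = ln 2 / 0.01839 ≈ 37.7 hours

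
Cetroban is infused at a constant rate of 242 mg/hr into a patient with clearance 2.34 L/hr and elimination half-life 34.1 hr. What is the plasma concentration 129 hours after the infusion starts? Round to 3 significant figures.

Css = rate / CL = 242 / 2.34 = 103.4 mg/L
k = ln 2 / 34.1 = 0.02033 hr⁻¹
C(t) = Css (1 − e^(−kt)) = 103.4 × (1 − e^(−2.622)) = 103.4 × 0.9274 ≈ 95.9 mg/L

95.9 mg/L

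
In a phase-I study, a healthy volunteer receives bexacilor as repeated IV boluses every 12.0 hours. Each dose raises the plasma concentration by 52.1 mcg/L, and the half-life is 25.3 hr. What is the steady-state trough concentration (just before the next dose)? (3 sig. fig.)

k = ln 2 / 25.3 = 0.02740 hr⁻¹
Fraction remaining after one interval: e^(−kτ) = e^(−0.02740 × 12.0) = 0.7198
R = 1 / (1 − 0.7198) = 3.569
Css,max = 52.1 × 3.569 = 185.9 mcg/L
Css,min = Css,max × e^(−kτ) = 185.9 × 0.7198 ≈ 134 mcg/L

134 mcg/L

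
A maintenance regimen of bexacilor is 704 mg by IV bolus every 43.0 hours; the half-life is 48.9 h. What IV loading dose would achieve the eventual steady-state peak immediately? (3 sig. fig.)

1540 mg

k = ln 2 / 48.9 = 0.01417 h⁻¹
Accumulation ratio R = 1 / (1 − e^(−kτ)) = 1 / (1 − e^(−0.01417×43.0)) = 1 / (1 − 0.5436) = 2.191
Loading dose = maintenance dose × R = 704 × 2.191 ≈ 1540 mg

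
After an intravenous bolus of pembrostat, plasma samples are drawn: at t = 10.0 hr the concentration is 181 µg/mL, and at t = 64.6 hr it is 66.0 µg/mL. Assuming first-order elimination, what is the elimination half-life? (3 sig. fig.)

37.5 hours

k = ln(C₁/C₂) / (t₂ − t₁) = ln(181/66.0) / (64.6 − 10.0)
  = 1.009 / 54.60 = 0.01848 hr⁻¹
t½ = ln 2 / k = ln 2 / 0.01848 ≈ 37.5 hours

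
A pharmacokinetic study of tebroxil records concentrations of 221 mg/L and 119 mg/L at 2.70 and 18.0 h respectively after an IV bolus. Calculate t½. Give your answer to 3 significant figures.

17.1 hours

k = ln(C₁/C₂) / (t₂ − t₁) = ln(221/119) / (18.0 − 2.70)
  = 0.6190 / 15.30 = 0.04046 h⁻¹
t½ = ln 2 / k = ln 2 / 0.04046 ≈ 17.1 hours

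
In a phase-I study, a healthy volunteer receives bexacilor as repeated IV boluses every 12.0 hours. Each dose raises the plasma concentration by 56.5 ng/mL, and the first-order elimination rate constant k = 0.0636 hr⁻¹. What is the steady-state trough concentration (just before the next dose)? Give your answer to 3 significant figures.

Fraction remaining after one interval: e^(−kτ) = e^(−0.06360 × 12.0) = 0.4662
R = 1 / (1 − 0.4662) = 1.873
Css,max = 56.5 × 1.873 = 105.8 ng/mL
Css,min = Css,max × e^(−kτ) = 105.8 × 0.4662 ≈ 49.3 ng/mL

49.3 ng/mL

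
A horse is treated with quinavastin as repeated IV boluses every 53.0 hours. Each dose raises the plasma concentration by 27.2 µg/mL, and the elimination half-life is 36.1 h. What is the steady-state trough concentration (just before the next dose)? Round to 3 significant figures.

k = ln 2 / 36.1 = 0.01920 h⁻¹
Fraction remaining after one interval: e^(−kτ) = e^(−0.01920 × 53.0) = 0.3614
R = 1 / (1 − 0.3614) = 1.566
Css,max = 27.2 × 1.566 = 42.60 µg/mL
Css,min = Css,max × e^(−kτ) = 42.60 × 0.3614 ≈ 15.4 µg/mL

15.4 µg/mL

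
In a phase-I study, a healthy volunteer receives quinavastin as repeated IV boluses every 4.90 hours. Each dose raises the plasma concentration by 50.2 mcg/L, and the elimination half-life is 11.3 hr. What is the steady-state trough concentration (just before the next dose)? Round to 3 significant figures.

k = ln 2 / 11.3 = 0.06134 hr⁻¹
Fraction remaining after one interval: e^(−kτ) = e^(−0.06134 × 4.90) = 0.7404
R = 1 / (1 − 0.7404) = 3.852
Css,max = 50.2 × 3.852 = 193.4 mcg/L
Css,min = Css,max × e^(−kτ) = 193.4 × 0.7404 ≈ 143 mcg/L

143 mcg/L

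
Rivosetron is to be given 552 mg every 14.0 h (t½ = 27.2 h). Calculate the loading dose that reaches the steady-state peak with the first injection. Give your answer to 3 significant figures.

k = ln 2 / 27.2 = 0.02548 h⁻¹
Accumulation ratio R = 1 / (1 − e^(−kτ)) = 1 / (1 − e^(−0.02548×14.0)) = 1 / (1 − 0.6999) = 3.333
Loading dose = maintenance dose × R = 552 × 3.333 ≈ 1840 mg

1840 mg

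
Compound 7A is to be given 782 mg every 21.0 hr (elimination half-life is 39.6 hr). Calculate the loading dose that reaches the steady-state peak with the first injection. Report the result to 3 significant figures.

k = ln 2 / 39.6 = 0.01750 hr⁻¹
Accumulation ratio R = 1 / (1 − e^(−kτ)) = 1 / (1 − e^(−0.01750×21.0)) = 1 / (1 − 0.6924) = 3.251
Loading dose = maintenance dose × R = 782 × 3.251 ≈ 2540 mg

2540 mg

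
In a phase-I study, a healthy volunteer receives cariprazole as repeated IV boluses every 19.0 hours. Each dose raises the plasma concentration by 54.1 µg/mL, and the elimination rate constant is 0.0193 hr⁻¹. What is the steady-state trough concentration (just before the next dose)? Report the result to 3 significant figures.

Fraction remaining after one interval: e^(−kτ) = e^(−0.01930 × 19.0) = 0.6930
R = 1 / (1 − 0.6930) = 3.258
Css,max = 54.1 × 3.258 = 176.2 µg/mL
Css,min = Css,max × e^(−kτ) = 176.2 × 0.6930 ≈ 122 µg/mL

122 µg/mL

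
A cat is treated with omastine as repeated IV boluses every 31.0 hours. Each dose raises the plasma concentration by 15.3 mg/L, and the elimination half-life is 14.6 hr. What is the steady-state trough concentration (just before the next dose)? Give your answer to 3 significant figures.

4.56 mg/L

k = ln 2 / 14.6 = 0.04748 hr⁻¹
Fraction remaining after one interval: e^(−kτ) = e^(−0.04748 × 31.0) = 0.2295
R = 1 / (1 − 0.2295) = 1.298
Css,max = 15.3 × 1.298 = 19.86 mg/L
Css,min = Css,max × e^(−kτ) = 19.86 × 0.2295 ≈ 4.56 mg/L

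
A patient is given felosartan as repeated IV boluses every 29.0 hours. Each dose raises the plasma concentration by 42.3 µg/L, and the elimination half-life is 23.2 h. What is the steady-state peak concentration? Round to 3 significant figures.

k = ln 2 / 23.2 = 0.02988 h⁻¹
Fraction remaining after one interval: e^(−kτ) = e^(−0.02988 × 29.0) = 0.4204
R = 1 / (1 − 0.4204) = 1.725
Css,max = 42.3 × 1.725 ≈ 73.0 µg/L

73.0 µg/L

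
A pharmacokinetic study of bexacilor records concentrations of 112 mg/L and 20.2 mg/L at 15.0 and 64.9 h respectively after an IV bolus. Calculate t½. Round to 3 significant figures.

k = ln(C₁/C₂) / (t₂ − t₁) = ln(112/20.2) / (64.9 − 15.0)
  = 1.713 / 49.90 = 0.03432 h⁻¹
t½ = ln 2 / k = ln 2 / 0.03432 ≈ 20.2 hours

20.2 hours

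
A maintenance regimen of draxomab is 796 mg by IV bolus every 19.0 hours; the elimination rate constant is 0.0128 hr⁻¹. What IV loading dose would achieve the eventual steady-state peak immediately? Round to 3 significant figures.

3690 mg

Accumulation ratio R = 1 / (1 − e^(−kτ)) = 1 / (1 − e^(−0.01280×19.0)) = 1 / (1 − 0.7841) = 4.632
Loading dose = maintenance dose × R = 796 × 4.632 ≈ 3690 mg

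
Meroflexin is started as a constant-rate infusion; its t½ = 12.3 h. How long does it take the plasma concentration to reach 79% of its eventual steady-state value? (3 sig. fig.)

27.7 hours

k = ln 2 / 12.3 = 0.05635 h⁻¹
f = 1 − e^(−kt)  ⇒  t = −ln(1 − f) / k
t = −ln(1 − 0.79) / 0.05635 = 1.561 / 0.05635 ≈ 27.7 hours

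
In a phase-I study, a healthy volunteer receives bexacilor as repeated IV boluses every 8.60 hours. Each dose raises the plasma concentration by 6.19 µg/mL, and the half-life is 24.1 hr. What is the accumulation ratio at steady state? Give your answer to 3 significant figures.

k = ln 2 / 24.1 = 0.02876 hr⁻¹
Fraction remaining after one interval: e^(−kτ) = e^(−0.02876 × 8.60) = 0.7809
R = 1 / (1 − 0.7809) = 1 / 0.2191 ≈ 4.56

4.56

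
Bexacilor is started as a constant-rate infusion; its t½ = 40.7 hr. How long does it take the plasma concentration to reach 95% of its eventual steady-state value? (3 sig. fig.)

k = ln 2 / 40.7 = 0.01703 hr⁻¹
f = 1 − e^(−kt)  ⇒  t = −ln(1 − f) / k
t = −ln(1 − 0.95) / 0.01703 = 2.996 / 0.01703 ≈ 176 hours

176 hours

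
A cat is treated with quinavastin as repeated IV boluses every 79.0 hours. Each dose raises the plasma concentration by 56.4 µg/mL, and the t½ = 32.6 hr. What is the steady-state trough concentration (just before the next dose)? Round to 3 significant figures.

12.9 µg/mL

k = ln 2 / 32.6 = 0.02126 hr⁻¹
Fraction remaining after one interval: e^(−kτ) = e^(−0.02126 × 79.0) = 0.1864
R = 1 / (1 − 0.1864) = 1.229
Css,max = 56.4 × 1.229 = 69.32 µg/mL
Css,min = Css,max × e^(−kτ) = 69.32 × 0.1864 ≈ 12.9 µg/mL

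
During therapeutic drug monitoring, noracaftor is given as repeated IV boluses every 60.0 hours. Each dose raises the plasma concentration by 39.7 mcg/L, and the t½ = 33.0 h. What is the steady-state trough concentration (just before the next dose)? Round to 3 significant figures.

15.7 mcg/L

k = ln 2 / 33.0 = 0.02100 h⁻¹
Fraction remaining after one interval: e^(−kτ) = e^(−0.02100 × 60.0) = 0.2836
R = 1 / (1 − 0.2836) = 1.396
Css,max = 39.7 × 1.396 = 55.41 mcg/L
Css,min = Css,max × e^(−kτ) = 55.41 × 0.2836 ≈ 15.7 mcg/L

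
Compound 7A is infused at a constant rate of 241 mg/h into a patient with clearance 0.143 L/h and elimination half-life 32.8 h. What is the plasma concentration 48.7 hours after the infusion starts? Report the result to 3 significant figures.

Css = rate / CL = 241 / 0.143 = 1685 µg/mL
k = ln 2 / 32.8 = 0.02113 h⁻¹
C(t) = Css (1 − e^(−kt)) = 1685 × (1 − e^(−1.029)) = 1685 × 0.6427 ≈ 1080 µg/mL

1080 µg/mL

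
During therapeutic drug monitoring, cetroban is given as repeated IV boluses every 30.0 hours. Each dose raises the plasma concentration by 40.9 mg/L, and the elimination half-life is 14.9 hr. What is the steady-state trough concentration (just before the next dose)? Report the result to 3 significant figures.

13.5 mg/L

k = ln 2 / 14.9 = 0.04652 hr⁻¹
Fraction remaining after one interval: e^(−kτ) = e^(−0.04652 × 30.0) = 0.2477
R = 1 / (1 − 0.2477) = 1.329
Css,max = 40.9 × 1.329 = 54.37 mg/L
Css,min = Css,max × e^(−kτ) = 54.37 × 0.2477 ≈ 13.5 mg/L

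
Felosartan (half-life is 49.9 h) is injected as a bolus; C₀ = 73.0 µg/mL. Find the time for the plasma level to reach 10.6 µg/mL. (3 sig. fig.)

139 hours

k = ln 2 / 49.9 = 0.01389 h⁻¹
C(t) = C₀ e^(−kt)  ⇒  t = ln(C₀/C) / k
t = ln(73.0/10.6) / 0.01389 = 1.930 / 0.01389 ≈ 139 hours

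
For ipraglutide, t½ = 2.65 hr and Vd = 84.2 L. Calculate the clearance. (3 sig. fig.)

k = ln 2 / t½ = ln 2 / 2.65 = 0.2616 hr⁻¹
CL = k · V = 0.2616 × 84.2 ≈ 22.0 L/hr

22.0 L/hr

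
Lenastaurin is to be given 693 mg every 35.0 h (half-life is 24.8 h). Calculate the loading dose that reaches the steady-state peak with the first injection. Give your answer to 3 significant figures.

k = ln 2 / 24.8 = 0.02795 h⁻¹
Accumulation ratio R = 1 / (1 − e^(−kτ)) = 1 / (1 − e^(−0.02795×35.0)) = 1 / (1 − 0.3760) = 1.603
Loading dose = maintenance dose × R = 693 × 1.603 ≈ 1110 mg

1110 mg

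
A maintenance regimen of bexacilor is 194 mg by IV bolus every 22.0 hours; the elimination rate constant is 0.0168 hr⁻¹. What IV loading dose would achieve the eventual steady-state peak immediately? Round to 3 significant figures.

Accumulation ratio R = 1 / (1 − e^(−kτ)) = 1 / (1 − e^(−0.01680×22.0)) = 1 / (1 − 0.6910) = 3.236
Loading dose = maintenance dose × R = 194 × 3.236 ≈ 628 mg

628 mg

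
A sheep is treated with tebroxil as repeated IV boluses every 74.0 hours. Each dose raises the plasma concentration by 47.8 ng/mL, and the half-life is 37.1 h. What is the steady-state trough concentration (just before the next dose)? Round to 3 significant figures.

16.0 ng/mL

k = ln 2 / 37.1 = 0.01868 h⁻¹
Fraction remaining after one interval: e^(−kτ) = e^(−0.01868 × 74.0) = 0.2509
R = 1 / (1 − 0.2509) = 1.335
Css,max = 47.8 × 1.335 = 63.81 ng/mL
Css,min = Css,max × e^(−kτ) = 63.81 × 0.2509 ≈ 16.0 ng/mL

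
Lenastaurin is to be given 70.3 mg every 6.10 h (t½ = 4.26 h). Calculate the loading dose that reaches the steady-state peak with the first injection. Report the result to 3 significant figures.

k = ln 2 / 4.26 = 0.1627 h⁻¹
Accumulation ratio R = 1 / (1 − e^(−kτ)) = 1 / (1 − e^(−0.1627×6.10)) = 1 / (1 − 0.3706) = 1.589
Loading dose = maintenance dose × R = 70.3 × 1.589 ≈ 112 mg

112 mg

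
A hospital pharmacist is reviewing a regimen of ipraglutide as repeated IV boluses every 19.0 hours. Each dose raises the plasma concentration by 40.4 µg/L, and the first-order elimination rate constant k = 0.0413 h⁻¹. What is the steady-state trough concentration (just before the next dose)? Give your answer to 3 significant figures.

33.9 µg/L

Fraction remaining after one interval: e^(−kτ) = e^(−0.04130 × 19.0) = 0.4563
R = 1 / (1 − 0.4563) = 1.839
Css,max = 40.4 × 1.839 = 74.30 µg/L
Css,min = Css,max × e^(−kτ) = 74.30 × 0.4563 ≈ 33.9 µg/L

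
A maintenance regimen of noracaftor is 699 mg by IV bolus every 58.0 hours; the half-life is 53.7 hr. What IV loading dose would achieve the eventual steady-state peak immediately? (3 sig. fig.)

1330 mg

k = ln 2 / 53.7 = 0.01291 hr⁻¹
Accumulation ratio R = 1 / (1 − e^(−kτ)) = 1 / (1 − e^(−0.01291×58.0)) = 1 / (1 − 0.4730) = 1.898
Loading dose = maintenance dose × R = 699 × 1.898 ≈ 1330 mg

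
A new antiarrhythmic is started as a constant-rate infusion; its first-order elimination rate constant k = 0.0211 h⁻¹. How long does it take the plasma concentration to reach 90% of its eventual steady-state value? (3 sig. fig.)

109 hours

f = 1 − e^(−kt)  ⇒  t = −ln(1 − f) / k
t = −ln(1 − 0.9) / 0.02110 = 2.303 / 0.02110 ≈ 109 hours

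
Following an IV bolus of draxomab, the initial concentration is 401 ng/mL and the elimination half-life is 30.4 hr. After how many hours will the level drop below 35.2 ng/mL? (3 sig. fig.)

107 hours

k = ln 2 / 30.4 = 0.02280 hr⁻¹
C(t) = C₀ e^(−kt)  ⇒  t = ln(C₀/C) / k
t = ln(401/35.2) / 0.02280 = 2.433 / 0.02280 ≈ 107 hours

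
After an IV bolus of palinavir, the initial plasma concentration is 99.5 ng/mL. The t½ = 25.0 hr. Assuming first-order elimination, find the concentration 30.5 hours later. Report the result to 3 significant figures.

42.7 ng/mL

k = ln 2 / 25.0 = 0.02773 hr⁻¹
C(t) = C₀ e^(−kt) = 99.5 × e^(−0.02773 × 30.5) = 99.5 × e^(−0.8456) = 99.5 × 0.4293 ≈ 42.7 ng/mL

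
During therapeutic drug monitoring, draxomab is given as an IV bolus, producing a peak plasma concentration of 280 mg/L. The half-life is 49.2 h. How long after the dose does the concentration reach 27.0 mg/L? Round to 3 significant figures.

k = ln 2 / 49.2 = 0.01409 h⁻¹
C(t) = C₀ e^(−kt)  ⇒  t = ln(C₀/C) / k
t = ln(280/27.0) / 0.01409 = 2.339 / 0.01409 ≈ 166 hours

166 hours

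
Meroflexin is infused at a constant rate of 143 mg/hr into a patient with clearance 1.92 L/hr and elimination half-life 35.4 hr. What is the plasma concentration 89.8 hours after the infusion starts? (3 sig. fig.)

61.6 mg/L

Css = rate / CL = 143 / 1.92 = 74.48 mg/L
k = ln 2 / 35.4 = 0.01958 hr⁻¹
C(t) = Css (1 − e^(−kt)) = 74.48 × (1 − e^(−1.758)) = 74.48 × 0.8277 ≈ 61.6 mg/L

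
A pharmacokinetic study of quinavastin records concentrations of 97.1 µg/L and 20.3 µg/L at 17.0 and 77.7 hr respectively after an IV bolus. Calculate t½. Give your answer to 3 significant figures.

k = ln(C₁/C₂) / (t₂ − t₁) = ln(97.1/20.3) / (77.7 − 17.0)
  = 1.565 / 60.70 = 0.02578 hr⁻¹
t½ = ln 2 / k = ln 2 / 0.02578 ≈ 26.9 hours

26.9 hours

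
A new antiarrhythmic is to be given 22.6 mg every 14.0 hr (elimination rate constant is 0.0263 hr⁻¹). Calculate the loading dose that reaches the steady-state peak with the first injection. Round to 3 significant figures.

Accumulation ratio R = 1 / (1 − e^(−kτ)) = 1 / (1 − e^(−0.02630×14.0)) = 1 / (1 − 0.6920) = 3.247
Loading dose = maintenance dose × R = 22.6 × 3.247 ≈ 73.4 mg

73.4 mg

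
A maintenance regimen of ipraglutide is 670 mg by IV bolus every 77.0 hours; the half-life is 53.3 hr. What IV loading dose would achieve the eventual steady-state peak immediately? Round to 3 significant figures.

k = ln 2 / 53.3 = 0.01300 hr⁻¹
Accumulation ratio R = 1 / (1 − e^(−kτ)) = 1 / (1 − e^(−0.01300×77.0)) = 1 / (1 − 0.3674) = 1.581
Loading dose = maintenance dose × R = 670 × 1.581 ≈ 1060 mg

1060 mg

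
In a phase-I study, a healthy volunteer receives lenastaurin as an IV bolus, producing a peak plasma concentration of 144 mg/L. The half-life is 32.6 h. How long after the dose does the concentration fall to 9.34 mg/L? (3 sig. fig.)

129 hours

k = ln 2 / 32.6 = 0.02126 h⁻¹
C(t) = C₀ e^(−kt)  ⇒  t = ln(C₀/C) / k
t = ln(144/9.34) / 0.02126 = 2.736 / 0.02126 ≈ 129 hours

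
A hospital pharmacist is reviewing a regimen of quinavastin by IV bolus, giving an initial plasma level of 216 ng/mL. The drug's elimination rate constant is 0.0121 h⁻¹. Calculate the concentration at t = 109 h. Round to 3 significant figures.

57.8 ng/mL

C(t) = C₀ e^(−kt) = 216 × e^(−0.01210 × 109) = 216 × e^(−1.319) = 216 × 0.2674 ≈ 57.8 ng/mL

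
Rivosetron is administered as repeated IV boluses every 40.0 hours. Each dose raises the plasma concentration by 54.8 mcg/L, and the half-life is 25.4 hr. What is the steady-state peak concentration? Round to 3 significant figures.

82.5 mcg/L

k = ln 2 / 25.4 = 0.02729 hr⁻¹
Fraction remaining after one interval: e^(−kτ) = e^(−0.02729 × 40.0) = 0.3357
R = 1 / (1 − 0.3357) = 1.505
Css,max = 54.8 × 1.505 ≈ 82.5 mcg/L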